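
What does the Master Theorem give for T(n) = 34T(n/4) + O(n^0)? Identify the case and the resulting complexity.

Master Theorem for T(n) = 34T(n/4) + O(n^0):

a = 34, b = 4, c = 0
log_b(a) = log_4(34) = 2.5437

Case 1: c = 0 < log_4(34) = 2.5437
T(n) = O(n^(log_4 34))

For T(n) = 34T(n/4) + O(n^0): log_4(34) = 2.5437. This is Case 1 of the Master Theorem (c < log_b(a), work dominated by leaves), giving O(n^(log_4 34)).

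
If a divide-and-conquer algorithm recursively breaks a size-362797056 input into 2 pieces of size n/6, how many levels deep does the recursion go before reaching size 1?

For divide and conquer with division factor 6:

Problem sizes at each level:
Level 0: 362797056
Level 1: 60466176
Level 2: 10077696
Level 3: 1679616
Level 4: 279936
Level 5: 46656
Level 6: 7776
Level 7: 1296
Level 8: 216
Level 9: 36
Level 10: 6
Level 11: 1

The root is level 0 and the size-1 base case is level 11 (the tree spans levels 0 through 11, i.e. 12 levels counting the root), so the depth is the number of divisions: log_6(362797056) = 11

The recursion tree depth is log_6(362797056) = 11. At each level, the problem size is divided by 6, so it takes 11 divisions to reduce to a base case of size 1. The algorithm makes 2 recursive calls at each level.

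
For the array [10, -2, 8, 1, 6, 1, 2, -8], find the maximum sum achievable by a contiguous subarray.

Using Kadane's algorithm on [10, -2, 8, 1, 6, 1, 2, -8]:

Scanning through the array:
Position 1 (value -2): max_ending_here = 8, max_so_far = 10
Position 2 (value 8): max_ending_here = 16, max_so_far = 16
Position 3 (value 1): max_ending_here = 17, max_so_far = 17
Position 4 (value 6): max_ending_here = 23, max_so_far = 23
Position 5 (value 1): max_ending_here = 24, max_so_far = 24
Position 6 (value 2): max_ending_here = 26, max_so_far = 26
Position 7 (value -8): max_ending_here = 18, max_so_far = 26

Maximum subarray: [10, -2, 8, 1, 6, 1, 2]
Maximum sum: 26

The maximum subarray is [10, -2, 8, 1, 6, 1, 2] with sum 26. This subarray runs from index 0 to index 6.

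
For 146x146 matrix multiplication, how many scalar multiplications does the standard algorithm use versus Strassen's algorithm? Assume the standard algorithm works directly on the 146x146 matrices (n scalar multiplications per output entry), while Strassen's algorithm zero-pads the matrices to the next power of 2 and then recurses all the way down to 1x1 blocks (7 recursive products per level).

Matrix multiplication for 146x146 matrices:

Strassen's algorithm requires power-of-2 dimensions. Pad 146x146 to 256x256 (next power of 2).

Standard algorithm: 146^3 = 3112136 multiplications
Strassen's algorithm: 7^(log2(256)) = 7^8 = 5764801 multiplications
Difference: 3112136 - 5764801 = -2652665 (Strassen uses MORE here due to padding overhead — for small or just-over-power-of-2 n, padding can outweigh the per-level savings)

Standard: 3112136 multiplications (146^3). Strassen: 5764801 multiplications (7^8, after padding to 256x256). Strassen reduces 8 recursive multiplications to 7 at each level.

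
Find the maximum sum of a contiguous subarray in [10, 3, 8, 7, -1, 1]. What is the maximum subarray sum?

Using Kadane's algorithm on [10, 3, 8, 7, -1, 1]:

Scanning through the array:
Position 1 (value 3): max_ending_here = 13, max_so_far = 13
Position 2 (value 8): max_ending_here = 21, max_so_far = 21
Position 3 (value 7): max_ending_here = 28, max_so_far = 28
Position 4 (value -1): max_ending_here = 27, max_so_far = 28
Position 5 (value 1): max_ending_here = 28, max_so_far = 28

Maximum subarray: [10, 3, 8, 7]
Maximum sum: 28

The maximum subarray is [10, 3, 8, 7] with sum 28. This subarray runs from index 0 to index 3.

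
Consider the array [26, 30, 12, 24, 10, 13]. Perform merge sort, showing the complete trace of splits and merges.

Merge sort trace:

Split: [26, 30, 12, 24, 10, 13] -> [26, 30, 12] and [24, 10, 13]
  Split: [26, 30, 12] -> [26] and [30, 12]
    Split: [30, 12] -> [30] and [12]
    Merge: [30] + [12] -> [12, 30]
  Merge: [26] + [12, 30] -> [12, 26, 30]
  Split: [24, 10, 13] -> [24] and [10, 13]
    Split: [10, 13] -> [10] and [13]
    Merge: [10] + [13] -> [10, 13]
  Merge: [24] + [10, 13] -> [10, 13, 24]
Merge: [12, 26, 30] + [10, 13, 24] -> [10, 12, 13, 24, 26, 30]

Final sorted array: [10, 12, 13, 24, 26, 30]

The merge sort proceeds by recursively splitting the array and merging sorted halves.
After all merges, the sorted array is [10, 12, 13, 24, 26, 30].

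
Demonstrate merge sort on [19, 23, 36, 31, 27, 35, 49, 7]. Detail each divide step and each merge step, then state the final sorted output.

Merge sort trace:

Split: [19, 23, 36, 31, 27, 35, 49, 7] -> [19, 23, 36, 31] and [27, 35, 49, 7]
  Split: [19, 23, 36, 31] -> [19, 23] and [36, 31]
    Split: [19, 23] -> [19] and [23]
    Merge: [19] + [23] -> [19, 23]
    Split: [36, 31] -> [36] and [31]
    Merge: [36] + [31] -> [31, 36]
  Merge: [19, 23] + [31, 36] -> [19, 23, 31, 36]
  Split: [27, 35, 49, 7] -> [27, 35] and [49, 7]
    Split: [27, 35] -> [27] and [35]
    Merge: [27] + [35] -> [27, 35]
    Split: [49, 7] -> [49] and [7]
    Merge: [49] + [7] -> [7, 49]
  Merge: [27, 35] + [7, 49] -> [7, 27, 35, 49]
Merge: [19, 23, 31, 36] + [7, 27, 35, 49] -> [7, 19, 23, 27, 31, 35, 36, 49]

Final sorted array: [7, 19, 23, 27, 31, 35, 36, 49]

The merge sort proceeds by recursively splitting the array and merging sorted halves.
After all merges, the sorted array is [7, 19, 23, 27, 31, 35, 36, 49].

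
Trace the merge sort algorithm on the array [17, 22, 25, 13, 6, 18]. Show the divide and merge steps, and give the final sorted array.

Merge sort trace:

Split: [17, 22, 25, 13, 6, 18] -> [17, 22, 25] and [13, 6, 18]
  Split: [17, 22, 25] -> [17] and [22, 25]
    Split: [22, 25] -> [22] and [25]
    Merge: [22] + [25] -> [22, 25]
  Merge: [17] + [22, 25] -> [17, 22, 25]
  Split: [13, 6, 18] -> [13] and [6, 18]
    Split: [6, 18] -> [6] and [18]
    Merge: [6] + [18] -> [6, 18]
  Merge: [13] + [6, 18] -> [6, 13, 18]
Merge: [17, 22, 25] + [6, 13, 18] -> [6, 13, 17, 18, 22, 25]

Final sorted array: [6, 13, 17, 18, 22, 25]

The merge sort proceeds by recursively splitting the array and merging sorted halves.
After all merges, the sorted array is [6, 13, 17, 18, 22, 25].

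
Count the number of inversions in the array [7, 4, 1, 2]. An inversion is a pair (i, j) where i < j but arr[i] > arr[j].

Finding inversions in [7, 4, 1, 2]:

(0, 1): arr[0]=7 > arr[1]=4
(0, 2): arr[0]=7 > arr[2]=1
(0, 3): arr[0]=7 > arr[3]=2
(1, 2): arr[1]=4 > arr[2]=1
(1, 3): arr[1]=4 > arr[3]=2

Total inversions: 5

The array has 5 inversion(s): (0,1), (0,2), (0,3), (1,2), (1,3). Each pair (i,j) satisfies i < j and arr[i] > arr[j].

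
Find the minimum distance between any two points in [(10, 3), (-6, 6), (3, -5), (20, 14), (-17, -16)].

Computing all pairwise distances among 5 points:

d((10, 3), (-6, 6)) = 16.2788
d((10, 3), (3, -5)) = 10.6301 <-- minimum
d((10, 3), (20, 14)) = 14.8661
d((10, 3), (-17, -16)) = 33.0151
d((-6, 6), (3, -5)) = 14.2127
d((-6, 6), (20, 14)) = 27.2029
d((-6, 6), (-17, -16)) = 24.5967
d((3, -5), (20, 14)) = 25.4951
d((3, -5), (-17, -16)) = 22.8254
d((20, 14), (-17, -16)) = 47.634

Closest pair: (10, 3) and (3, -5) with distance 10.6301

The closest pair is (10, 3) and (3, -5) with Euclidean distance 10.6301. For 5 points, brute-force pairwise comparison is shown above. For large n, the divide-and-conquer algorithm (sort by x, recurse on halves, check the dividing strip) achieves O(n log n).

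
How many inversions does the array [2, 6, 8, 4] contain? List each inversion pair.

Finding inversions in [2, 6, 8, 4]:

(1, 3): arr[1]=6 > arr[3]=4
(2, 3): arr[2]=8 > arr[3]=4

Total inversions: 2

The array has 2 inversion(s): (1,3), (2,3). Each pair (i,j) satisfies i < j and arr[i] > arr[j].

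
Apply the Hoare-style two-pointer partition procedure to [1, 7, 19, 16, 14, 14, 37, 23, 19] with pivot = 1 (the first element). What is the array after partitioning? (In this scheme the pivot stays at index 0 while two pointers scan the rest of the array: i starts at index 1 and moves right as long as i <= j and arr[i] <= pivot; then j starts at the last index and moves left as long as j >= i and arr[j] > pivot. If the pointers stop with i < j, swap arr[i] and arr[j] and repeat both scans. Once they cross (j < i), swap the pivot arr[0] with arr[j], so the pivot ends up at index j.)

Hoare-style two-pointer partition with pivot = 1:

Initial array: [1, 7, 19, 16, 14, 14, 37, 23, 19]

Pointers start at i = 1, j = 8.
i ends at 1, j ends at 0: the pointers have crossed (j < i), so scanning stops.

j = 0, so swapping arr[0] with arr[j] leaves the pivot at position 0: [1, 7, 19, 16, 14, 14, 37, 23, 19]
Pivot position: 0

After partitioning with pivot 1, the array becomes [1, 7, 19, 16, 14, 14, 37, 23, 19]. The pivot is placed at index 0. All elements to the left of the pivot are <= 1, and all elements to the right are > 1.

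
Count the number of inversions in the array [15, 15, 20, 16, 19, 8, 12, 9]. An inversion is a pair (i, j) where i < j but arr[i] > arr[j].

Finding inversions in [15, 15, 20, 16, 19, 8, 12, 9]:

(0, 5): arr[0]=15 > arr[5]=8
(0, 6): arr[0]=15 > arr[6]=12
(0, 7): arr[0]=15 > arr[7]=9
(1, 5): arr[1]=15 > arr[5]=8
(1, 6): arr[1]=15 > arr[6]=12
(1, 7): arr[1]=15 > arr[7]=9
(2, 3): arr[2]=20 > arr[3]=16
(2, 4): arr[2]=20 > arr[4]=19
(2, 5): arr[2]=20 > arr[5]=8
(2, 6): arr[2]=20 > arr[6]=12
(2, 7): arr[2]=20 > arr[7]=9
(3, 5): arr[3]=16 > arr[5]=8
(3, 6): arr[3]=16 > arr[6]=12
(3, 7): arr[3]=16 > arr[7]=9
(4, 5): arr[4]=19 > arr[5]=8
(4, 6): arr[4]=19 > arr[6]=12
(4, 7): arr[4]=19 > arr[7]=9
(6, 7): arr[6]=12 > arr[7]=9

Total inversions: 18

The array has 18 inversion(s): (0,5), (0,6), (0,7), (1,5), (1,6), (1,7), (2,3), (2,4), (2,5), (2,6), (2,7), (3,5), (3,6), (3,7), (4,5), (4,6), (4,7), (6,7). Each pair (i,j) satisfies i < j and arr[i] > arr[j].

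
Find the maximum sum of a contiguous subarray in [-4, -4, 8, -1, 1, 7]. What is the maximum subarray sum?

Using Kadane's algorithm on [-4, -4, 8, -1, 1, 7]:

Scanning through the array:
Position 1 (value -4): max_ending_here = -4, max_so_far = -4
Position 2 (value 8): max_ending_here = 8, max_so_far = 8
Position 3 (value -1): max_ending_here = 7, max_so_far = 8
Position 4 (value 1): max_ending_here = 8, max_so_far = 8
Position 5 (value 7): max_ending_here = 15, max_so_far = 15

Maximum subarray: [8, -1, 1, 7]
Maximum sum: 15

The maximum subarray is [8, -1, 1, 7] with sum 15. This subarray runs from index 2 to index 5.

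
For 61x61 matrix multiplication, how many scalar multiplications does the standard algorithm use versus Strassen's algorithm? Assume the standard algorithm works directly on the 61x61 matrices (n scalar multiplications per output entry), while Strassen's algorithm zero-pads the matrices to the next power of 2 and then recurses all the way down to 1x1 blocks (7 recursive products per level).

Matrix multiplication for 61x61 matrices:

Strassen's algorithm requires power-of-2 dimensions. Pad 61x61 to 64x64 (next power of 2).

Standard algorithm: 61^3 = 226981 multiplications
Strassen's algorithm: 7^(log2(64)) = 7^6 = 117649 multiplications
Savings: 226981 - 117649 = 109332 multiplications

Standard: 226981 multiplications (61^3). Strassen: 117649 multiplications (7^6, after padding to 64x64). Strassen reduces 8 recursive multiplications to 7 at each level.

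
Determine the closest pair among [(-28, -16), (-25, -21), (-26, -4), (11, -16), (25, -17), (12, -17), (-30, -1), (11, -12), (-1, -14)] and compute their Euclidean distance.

Computing all pairwise distances among 9 points:

d((-28, -16), (-25, -21)) = 5.831
d((-28, -16), (-26, -4)) = 12.1655
d((-28, -16), (11, -16)) = 39.0
d((-28, -16), (25, -17)) = 53.0094
d((-28, -16), (12, -17)) = 40.0125
d((-28, -16), (-30, -1)) = 15.1327
d((-28, -16), (11, -12)) = 39.2046
d((-28, -16), (-1, -14)) = 27.074
d((-25, -21), (-26, -4)) = 17.0294
d((-25, -21), (11, -16)) = 36.3456
d((-25, -21), (25, -17)) = 50.1597
d((-25, -21), (12, -17)) = 37.2156
d((-25, -21), (-30, -1)) = 20.6155
d((-25, -21), (11, -12)) = 37.108
d((-25, -21), (-1, -14)) = 25.0
d((-26, -4), (11, -16)) = 38.8973
d((-26, -4), (25, -17)) = 52.6308
d((-26, -4), (12, -17)) = 40.1622
d((-26, -4), (-30, -1)) = 5.0
d((-26, -4), (11, -12)) = 37.855
d((-26, -4), (-1, -14)) = 26.9258
d((11, -16), (25, -17)) = 14.0357
d((11, -16), (12, -17)) = 1.4142 <-- minimum
d((11, -16), (-30, -1)) = 43.6578
d((11, -16), (11, -12)) = 4.0
d((11, -16), (-1, -14)) = 12.1655
d((25, -17), (12, -17)) = 13.0
d((25, -17), (-30, -1)) = 57.28
d((25, -17), (11, -12)) = 14.8661
d((25, -17), (-1, -14)) = 26.1725
d((12, -17), (-30, -1)) = 44.9444
d((12, -17), (11, -12)) = 5.099
d((12, -17), (-1, -14)) = 13.3417
d((-30, -1), (11, -12)) = 42.45
d((-30, -1), (-1, -14)) = 31.7805
d((11, -12), (-1, -14)) = 12.1655

Closest pair: (11, -16) and (12, -17) with distance 1.4142

The closest pair is (11, -16) and (12, -17) with Euclidean distance 1.4142. For 9 points, brute-force pairwise comparison is shown above. For large n, the divide-and-conquer algorithm (sort by x, recurse on halves, check the dividing strip) achieves O(n log n).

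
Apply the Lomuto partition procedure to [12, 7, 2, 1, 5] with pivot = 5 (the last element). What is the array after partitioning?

Lomuto partition with pivot = 5:

Initial array: [12, 7, 2, 1, 5]

arr[0]=12 > 5: no swap
arr[1]=7 > 5: no swap
arr[2]=2 <= 5: swap with position 0, array becomes [2, 7, 12, 1, 5]
arr[3]=1 <= 5: swap with position 1, array becomes [2, 1, 12, 7, 5]

Place pivot at position 2: [2, 1, 5, 7, 12]
Pivot position: 2

After partitioning with pivot 5, the array becomes [2, 1, 5, 7, 12]. The pivot is placed at index 2. All elements to the left of the pivot are <= 5, and all elements to the right are > 5.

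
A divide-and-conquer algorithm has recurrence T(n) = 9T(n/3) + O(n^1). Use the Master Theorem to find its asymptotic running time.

Master Theorem for T(n) = 9T(n/3) + O(n^1):

a = 9, b = 3, c = 1
log_b(a) = log_3(9) = 2.0000

Case 1: c = 1 < log_3(9) = 2.0000
T(n) = O(n^(log_3 9)) = O(n^2)

For T(n) = 9T(n/3) + O(n^1): log_3(9) = 2.0000. This is Case 1 of the Master Theorem (c < log_b(a), work dominated by leaves), giving O(n^2).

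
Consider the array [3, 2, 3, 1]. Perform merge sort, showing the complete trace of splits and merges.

Merge sort trace:

Split: [3, 2, 3, 1] -> [3, 2] and [3, 1]
  Split: [3, 2] -> [3] and [2]
  Merge: [3] + [2] -> [2, 3]
  Split: [3, 1] -> [3] and [1]
  Merge: [3] + [1] -> [1, 3]
Merge: [2, 3] + [1, 3] -> [1, 2, 3, 3]

Final sorted array: [1, 2, 3, 3]

The merge sort proceeds by recursively splitting the array and merging sorted halves.
After all merges, the sorted array is [1, 2, 3, 3].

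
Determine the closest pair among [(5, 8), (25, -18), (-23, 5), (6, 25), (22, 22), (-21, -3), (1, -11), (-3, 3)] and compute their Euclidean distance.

Computing all pairwise distances among 8 points:

d((5, 8), (25, -18)) = 32.8024
d((5, 8), (-23, 5)) = 28.1603
d((5, 8), (6, 25)) = 17.0294
d((5, 8), (22, 22)) = 22.0227
d((5, 8), (-21, -3)) = 28.2312
d((5, 8), (1, -11)) = 19.4165
d((5, 8), (-3, 3)) = 9.434
d((25, -18), (-23, 5)) = 53.2259
d((25, -18), (6, 25)) = 47.0106
d((25, -18), (22, 22)) = 40.1123
d((25, -18), (-21, -3)) = 48.3839
d((25, -18), (1, -11)) = 25.0
d((25, -18), (-3, 3)) = 35.0
d((-23, 5), (6, 25)) = 35.2278
d((-23, 5), (22, 22)) = 48.1041
d((-23, 5), (-21, -3)) = 8.2462 <-- minimum
d((-23, 5), (1, -11)) = 28.8444
d((-23, 5), (-3, 3)) = 20.0998
d((6, 25), (22, 22)) = 16.2788
d((6, 25), (-21, -3)) = 38.8973
d((6, 25), (1, -11)) = 36.3456
d((6, 25), (-3, 3)) = 23.7697
d((22, 22), (-21, -3)) = 49.7393
d((22, 22), (1, -11)) = 39.1152
d((22, 22), (-3, 3)) = 31.4006
d((-21, -3), (1, -11)) = 23.4094
d((-21, -3), (-3, 3)) = 18.9737
d((1, -11), (-3, 3)) = 14.5602

Closest pair: (-23, 5) and (-21, -3) with distance 8.2462

The closest pair is (-23, 5) and (-21, -3) with Euclidean distance 8.2462. For 8 points, brute-force pairwise comparison is shown above. For large n, the divide-and-conquer algorithm (sort by x, recurse on halves, check the dividing strip) achieves O(n log n).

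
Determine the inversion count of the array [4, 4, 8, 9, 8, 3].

Finding inversions in [4, 4, 8, 9, 8, 3]:

(0, 5): arr[0]=4 > arr[5]=3
(1, 5): arr[1]=4 > arr[5]=3
(2, 5): arr[2]=8 > arr[5]=3
(3, 4): arr[3]=9 > arr[4]=8
(3, 5): arr[3]=9 > arr[5]=3
(4, 5): arr[4]=8 > arr[5]=3

Total inversions: 6

The array has 6 inversion(s): (0,5), (1,5), (2,5), (3,4), (3,5), (4,5). Each pair (i,j) satisfies i < j and arr[i] > arr[j].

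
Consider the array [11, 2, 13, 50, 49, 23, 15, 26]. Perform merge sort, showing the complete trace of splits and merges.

Merge sort trace:

Split: [11, 2, 13, 50, 49, 23, 15, 26] -> [11, 2, 13, 50] and [49, 23, 15, 26]
  Split: [11, 2, 13, 50] -> [11, 2] and [13, 50]
    Split: [11, 2] -> [11] and [2]
    Merge: [11] + [2] -> [2, 11]
    Split: [13, 50] -> [13] and [50]
    Merge: [13] + [50] -> [13, 50]
  Merge: [2, 11] + [13, 50] -> [2, 11, 13, 50]
  Split: [49, 23, 15, 26] -> [49, 23] and [15, 26]
    Split: [49, 23] -> [49] and [23]
    Merge: [49] + [23] -> [23, 49]
    Split: [15, 26] -> [15] and [26]
    Merge: [15] + [26] -> [15, 26]
  Merge: [23, 49] + [15, 26] -> [15, 23, 26, 49]
Merge: [2, 11, 13, 50] + [15, 23, 26, 49] -> [2, 11, 13, 15, 23, 26, 49, 50]

Final sorted array: [2, 11, 13, 15, 23, 26, 49, 50]

The merge sort proceeds by recursively splitting the array and merging sorted halves.
After all merges, the sorted array is [2, 11, 13, 15, 23, 26, 49, 50].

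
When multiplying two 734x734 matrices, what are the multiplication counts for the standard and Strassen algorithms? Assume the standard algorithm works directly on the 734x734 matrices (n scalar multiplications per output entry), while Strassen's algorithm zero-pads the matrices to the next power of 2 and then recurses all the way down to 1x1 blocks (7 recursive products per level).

Matrix multiplication for 734x734 matrices:

Strassen's algorithm requires power-of-2 dimensions. Pad 734x734 to 1024x1024 (next power of 2).

Standard algorithm: 734^3 = 395446904 multiplications
Strassen's algorithm: 7^(log2(1024)) = 7^10 = 282475249 multiplications
Savings: 395446904 - 282475249 = 112971655 multiplications

Standard: 395446904 multiplications (734^3). Strassen: 282475249 multiplications (7^10, after padding to 1024x1024). Strassen reduces 8 recursive multiplications to 7 at each level.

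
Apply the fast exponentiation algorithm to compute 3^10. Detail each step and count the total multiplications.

Computing 3^10 by squaring (build up from 3^1; each line after the first costs one multiplication):

3^1 = 3
3^2 = (3^1)^2 = 3^2 = 9
3^4 = (3^2)^2 = 9^2 = 81
3^5 = 3 * 3^4 = 3 * 81 = 243
3^10 = (3^5)^2 = 243^2 = 59049

Result: 59049
Multiplications needed: 4 (4 lines after 3^1)

3^10 = 59049. Using exponentiation by squaring, this requires 4 multiplications. The key idea: if the exponent is even, square the half-power; if odd, multiply by the base once.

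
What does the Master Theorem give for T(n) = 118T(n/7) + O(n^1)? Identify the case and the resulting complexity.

Master Theorem for T(n) = 118T(n/7) + O(n^1):

a = 118, b = 7, c = 1
log_b(a) = log_7(118) = 2.4516

Case 1: c = 1 < log_7(118) = 2.4516
T(n) = O(n^(log_7 118))

For T(n) = 118T(n/7) + O(n^1): log_7(118) = 2.4516. This is Case 1 of the Master Theorem (c < log_b(a), work dominated by leaves), giving O(n^(log_7 118)).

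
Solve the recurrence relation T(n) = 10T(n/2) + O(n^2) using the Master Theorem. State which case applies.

Master Theorem for T(n) = 10T(n/2) + O(n^2):

a = 10, b = 2, c = 2
log_b(a) = log_2(10) = 3.3219

Case 1: c = 2 < log_2(10) = 3.3219
T(n) = O(n^(log_2 10))

For T(n) = 10T(n/2) + O(n^2): log_2(10) = 3.3219. This is Case 1 of the Master Theorem (c < log_b(a), work dominated by leaves), giving O(n^(log_2 10)).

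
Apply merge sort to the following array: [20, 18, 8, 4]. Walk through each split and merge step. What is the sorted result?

Merge sort trace:

Split: [20, 18, 8, 4] -> [20, 18] and [8, 4]
  Split: [20, 18] -> [20] and [18]
  Merge: [20] + [18] -> [18, 20]
  Split: [8, 4] -> [8] and [4]
  Merge: [8] + [4] -> [4, 8]
Merge: [18, 20] + [4, 8] -> [4, 8, 18, 20]

Final sorted array: [4, 8, 18, 20]

The merge sort proceeds by recursively splitting the array and merging sorted halves.
After all merges, the sorted array is [4, 8, 18, 20].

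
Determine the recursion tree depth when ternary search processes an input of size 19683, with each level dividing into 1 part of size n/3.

For divide and conquer with division factor 3:

Problem sizes at each level:
Level 0: 19683
Level 1: 6561
Level 2: 2187
Level 3: 729
Level 4: 243
Level 5: 81
Level 6: 27
Level 7: 9
Level 8: 3
Level 9: 1

The root is level 0 and the size-1 base case is level 9 (the tree spans levels 0 through 9, i.e. 10 levels counting the root), so the depth is the number of divisions: log_3(19683) = 9

The recursion tree depth is log_3(19683) = 9. At each level, the problem size is divided by 3, so it takes 9 divisions to reduce to a base case of size 1. The algorithm makes 1 recursive call at each level.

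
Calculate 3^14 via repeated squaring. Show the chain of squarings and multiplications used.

Computing 3^14 by squaring (build up from 3^1; each line after the first costs one multiplication):

3^1 = 3
3^2 = (3^1)^2 = 3^2 = 9
3^3 = 3 * 3^2 = 3 * 9 = 27
3^6 = (3^3)^2 = 27^2 = 729
3^7 = 3 * 3^6 = 3 * 729 = 2187
3^14 = (3^7)^2 = 2187^2 = 4782969

Result: 4782969
Multiplications needed: 5 (5 lines after 3^1)

3^14 = 4782969. Using exponentiation by squaring, this requires 5 multiplications. The key idea: if the exponent is even, square the half-power; if odd, multiply by the base once.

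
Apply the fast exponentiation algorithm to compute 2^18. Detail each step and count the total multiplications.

Computing 2^18 by squaring (build up from 2^1; each line after the first costs one multiplication):

2^1 = 2
2^2 = (2^1)^2 = 2^2 = 4
2^4 = (2^2)^2 = 4^2 = 16
2^8 = (2^4)^2 = 16^2 = 256
2^9 = 2 * 2^8 = 2 * 256 = 512
2^18 = (2^9)^2 = 512^2 = 262144

Result: 262144
Multiplications needed: 5 (5 lines after 2^1)

2^18 = 262144. Using exponentiation by squaring, this requires 5 multiplications. The key idea: if the exponent is even, square the half-power; if odd, multiply by the base once.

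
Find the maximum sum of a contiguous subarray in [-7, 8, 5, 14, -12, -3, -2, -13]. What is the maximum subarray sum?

Using Kadane's algorithm on [-7, 8, 5, 14, -12, -3, -2, -13]:

Scanning through the array:
Position 1 (value 8): max_ending_here = 8, max_so_far = 8
Position 2 (value 5): max_ending_here = 13, max_so_far = 13
Position 3 (value 14): max_ending_here = 27, max_so_far = 27
Position 4 (value -12): max_ending_here = 15, max_so_far = 27
Position 5 (value -3): max_ending_here = 12, max_so_far = 27
Position 6 (value -2): max_ending_here = 10, max_so_far = 27
Position 7 (value -13): max_ending_here = -3, max_so_far = 27

Maximum subarray: [8, 5, 14]
Maximum sum: 27

The maximum subarray is [8, 5, 14] with sum 27. This subarray runs from index 1 to index 3.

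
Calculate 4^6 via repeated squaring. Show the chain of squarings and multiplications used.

Computing 4^6 by squaring (build up from 4^1; each line after the first costs one multiplication):

4^1 = 4
4^2 = (4^1)^2 = 4^2 = 16
4^3 = 4 * 4^2 = 4 * 16 = 64
4^6 = (4^3)^2 = 64^2 = 4096

Result: 4096
Multiplications needed: 3 (3 lines after 4^1)

4^6 = 4096. Using exponentiation by squaring, this requires 3 multiplications. The key idea: if the exponent is even, square the half-power; if odd, multiply by the base once.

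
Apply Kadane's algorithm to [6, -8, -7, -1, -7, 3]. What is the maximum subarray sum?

Using Kadane's algorithm on [6, -8, -7, -1, -7, 3]:

Scanning through the array:
Position 1 (value -8): max_ending_here = -2, max_so_far = 6
Position 2 (value -7): max_ending_here = -7, max_so_far = 6
Position 3 (value -1): max_ending_here = -1, max_so_far = 6
Position 4 (value -7): max_ending_here = -7, max_so_far = 6
Position 5 (value 3): max_ending_here = 3, max_so_far = 6

Maximum subarray: [6]
Maximum sum: 6

The maximum subarray is [6] with sum 6. This subarray runs from index 0 to index 0.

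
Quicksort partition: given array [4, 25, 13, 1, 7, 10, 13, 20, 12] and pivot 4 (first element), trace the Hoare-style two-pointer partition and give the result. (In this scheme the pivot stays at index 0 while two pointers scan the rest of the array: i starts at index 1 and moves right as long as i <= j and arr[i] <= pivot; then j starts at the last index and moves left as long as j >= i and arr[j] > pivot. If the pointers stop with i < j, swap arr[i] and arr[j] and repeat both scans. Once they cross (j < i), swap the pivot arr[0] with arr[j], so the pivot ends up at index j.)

Hoare-style two-pointer partition with pivot = 4:

Initial array: [4, 25, 13, 1, 7, 10, 13, 20, 12]

Pointers start at i = 1, j = 8.
i stops at index 1 (arr[1]=25 > 4), j stops at index 3 (arr[3]=1 <= 4): swap arr[1] and arr[3], array becomes [4, 1, 13, 25, 7, 10, 13, 20, 12]
i ends at 2, j ends at 1: the pointers have crossed (j < i), so scanning stops.

Swap pivot arr[0] with arr[1] to place pivot at position 1: [1, 4, 13, 25, 7, 10, 13, 20, 12]
Pivot position: 1

After partitioning with pivot 4, the array becomes [1, 4, 13, 25, 7, 10, 13, 20, 12]. The pivot is placed at index 1. All elements to the left of the pivot are <= 4, and all elements to the right are > 4.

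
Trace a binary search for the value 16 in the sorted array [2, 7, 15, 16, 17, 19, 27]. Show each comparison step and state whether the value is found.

Binary search for 16 in [2, 7, 15, 16, 17, 19, 27]:

lo=0, hi=6, mid=3, arr[mid]=16 -> Found target at index 3!

Binary search finds 16 at index 3 after 1 comparisons. The search repeatedly halves the search space by comparing with the middle element.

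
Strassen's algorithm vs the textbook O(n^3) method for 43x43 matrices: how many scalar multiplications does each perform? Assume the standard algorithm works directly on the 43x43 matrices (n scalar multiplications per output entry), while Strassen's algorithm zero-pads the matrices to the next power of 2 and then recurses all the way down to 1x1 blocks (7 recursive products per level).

Matrix multiplication for 43x43 matrices:

Strassen's algorithm requires power-of-2 dimensions. Pad 43x43 to 64x64 (next power of 2).

Standard algorithm: 43^3 = 79507 multiplications
Strassen's algorithm: 7^(log2(64)) = 7^6 = 117649 multiplications
Difference: 79507 - 117649 = -38142 (Strassen uses MORE here due to padding overhead — for small or just-over-power-of-2 n, padding can outweigh the per-level savings)

Standard: 79507 multiplications (43^3). Strassen: 117649 multiplications (7^6, after padding to 64x64). Strassen reduces 8 recursive multiplications to 7 at each level.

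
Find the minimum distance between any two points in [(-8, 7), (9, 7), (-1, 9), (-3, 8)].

Computing all pairwise distances among 4 points:

d((-8, 7), (9, 7)) = 17.0
d((-8, 7), (-1, 9)) = 7.2801
d((-8, 7), (-3, 8)) = 5.099
d((9, 7), (-1, 9)) = 10.198
d((9, 7), (-3, 8)) = 12.0416
d((-1, 9), (-3, 8)) = 2.2361 <-- minimum

Closest pair: (-1, 9) and (-3, 8) with distance 2.2361

The closest pair is (-1, 9) and (-3, 8) with Euclidean distance 2.2361. For 4 points, brute-force pairwise comparison is shown above. For large n, the divide-and-conquer algorithm (sort by x, recurse on halves, check the dividing strip) achieves O(n log n).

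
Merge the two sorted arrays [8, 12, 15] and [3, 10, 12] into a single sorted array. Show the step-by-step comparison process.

Merging process:

Compare 8 vs 3: take 3 from right. Merged: [3]
Compare 8 vs 10: take 8 from left. Merged: [3, 8]
Compare 12 vs 10: take 10 from right. Merged: [3, 8, 10]
Compare 12 vs 12: take 12 from left. Merged: [3, 8, 10, 12]
Compare 15 vs 12: take 12 from right. Merged: [3, 8, 10, 12, 12]
Append remaining from left: [15]. Merged: [3, 8, 10, 12, 12, 15]

Final merged array: [3, 8, 10, 12, 12, 15]
Total comparisons: 5

The merged array is [3, 8, 10, 12, 12, 15], requiring 5 comparisons. The merge step runs in O(n) time where n is the total number of elements.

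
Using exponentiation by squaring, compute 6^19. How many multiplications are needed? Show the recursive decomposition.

Computing 6^19 by squaring (build up from 6^1; each line after the first costs one multiplication):

6^1 = 6
6^2 = (6^1)^2 = 6^2 = 36
6^4 = (6^2)^2 = 36^2 = 1296
6^8 = (6^4)^2 = 1296^2 = 1679616
6^9 = 6 * 6^8 = 6 * 1679616 = 10077696
6^18 = (6^9)^2 = 10077696^2 = 101559956668416
6^19 = 6 * 6^18 = 6 * 101559956668416 = 609359740010496

Result: 609359740010496
Multiplications needed: 6 (6 lines after 6^1)

6^19 = 609359740010496. Using exponentiation by squaring, this requires 6 multiplications. The key idea: if the exponent is even, square the half-power; if odd, multiply by the base once.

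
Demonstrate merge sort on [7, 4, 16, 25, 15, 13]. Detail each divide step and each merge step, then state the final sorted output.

Merge sort trace:

Split: [7, 4, 16, 25, 15, 13] -> [7, 4, 16] and [25, 15, 13]
  Split: [7, 4, 16] -> [7] and [4, 16]
    Split: [4, 16] -> [4] and [16]
    Merge: [4] + [16] -> [4, 16]
  Merge: [7] + [4, 16] -> [4, 7, 16]
  Split: [25, 15, 13] -> [25] and [15, 13]
    Split: [15, 13] -> [15] and [13]
    Merge: [15] + [13] -> [13, 15]
  Merge: [25] + [13, 15] -> [13, 15, 25]
Merge: [4, 7, 16] + [13, 15, 25] -> [4, 7, 13, 15, 16, 25]

Final sorted array: [4, 7, 13, 15, 16, 25]

The merge sort proceeds by recursively splitting the array and merging sorted halves.
After all merges, the sorted array is [4, 7, 13, 15, 16, 25].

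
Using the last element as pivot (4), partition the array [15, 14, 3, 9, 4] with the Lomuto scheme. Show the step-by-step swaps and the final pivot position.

Lomuto partition with pivot = 4:

Initial array: [15, 14, 3, 9, 4]

arr[0]=15 > 4: no swap
arr[1]=14 > 4: no swap
arr[2]=3 <= 4: swap with position 0, array becomes [3, 14, 15, 9, 4]
arr[3]=9 > 4: no swap

Place pivot at position 1: [3, 4, 15, 9, 14]
Pivot position: 1

After partitioning with pivot 4, the array becomes [3, 4, 15, 9, 14]. The pivot is placed at index 1. All elements to the left of the pivot are <= 4, and all elements to the right are > 4.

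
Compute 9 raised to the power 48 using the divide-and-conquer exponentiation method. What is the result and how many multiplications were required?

Computing 9^48 by squaring (build up from 9^1; each line after the first costs one multiplication):

9^1 = 9
9^2 = (9^1)^2 = 9^2 = 81
9^3 = 9 * 9^2 = 9 * 81 = 729
9^6 = (9^3)^2 = 729^2 = 531441
9^12 = (9^6)^2 = 531441^2 = 282429536481
9^24 = (9^12)^2 = 282429536481^2 = 79766443076872509863361
9^48 = (9^24)^2 = 79766443076872509863361^2 = 6362685441135942358474828762538534230890216321

Result: 6362685441135942358474828762538534230890216321
Multiplications needed: 6 (6 lines after 9^1)

9^48 = 6362685441135942358474828762538534230890216321. Using exponentiation by squaring, this requires 6 multiplications. The key idea: if the exponent is even, square the half-power; if odd, multiply by the base once.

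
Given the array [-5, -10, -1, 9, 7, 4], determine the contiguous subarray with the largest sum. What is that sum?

Using Kadane's algorithm on [-5, -10, -1, 9, 7, 4]:

Scanning through the array:
Position 1 (value -10): max_ending_here = -10, max_so_far = -5
Position 2 (value -1): max_ending_here = -1, max_so_far = -1
Position 3 (value 9): max_ending_here = 9, max_so_far = 9
Position 4 (value 7): max_ending_here = 16, max_so_far = 16
Position 5 (value 4): max_ending_here = 20, max_so_far = 20

Maximum subarray: [9, 7, 4]
Maximum sum: 20

The maximum subarray is [9, 7, 4] with sum 20. This subarray runs from index 3 to index 5.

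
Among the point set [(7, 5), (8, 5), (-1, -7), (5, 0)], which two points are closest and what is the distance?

Computing all pairwise distances among 4 points:

d((7, 5), (8, 5)) = 1.0 <-- minimum
d((7, 5), (-1, -7)) = 14.4222
d((7, 5), (5, 0)) = 5.3852
d((8, 5), (-1, -7)) = 15.0
d((8, 5), (5, 0)) = 5.831
d((-1, -7), (5, 0)) = 9.2195

Closest pair: (7, 5) and (8, 5) with distance 1.0

The closest pair is (7, 5) and (8, 5) with Euclidean distance 1.0. For 4 points, brute-force pairwise comparison is shown above. For large n, the divide-and-conquer algorithm (sort by x, recurse on halves, check the dividing strip) achieves O(n log n).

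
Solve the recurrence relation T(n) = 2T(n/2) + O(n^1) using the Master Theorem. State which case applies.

Master Theorem for T(n) = 2T(n/2) + O(n^1):

a = 2, b = 2, c = 1
log_b(a) = log_2(2) = 1.0000

Case 2: c = 1 = log_2(2) = 1.0000
T(n) = O(n^1 log n) = O(n log n)

For T(n) = 2T(n/2) + O(n^1): log_2(2) = 1.0000. This is Case 2 of the Master Theorem (c = log_b(a), equal work at all levels), giving O(n log n).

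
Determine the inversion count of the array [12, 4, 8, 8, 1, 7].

Finding inversions in [12, 4, 8, 8, 1, 7]:

(0, 1): arr[0]=12 > arr[1]=4
(0, 2): arr[0]=12 > arr[2]=8
(0, 3): arr[0]=12 > arr[3]=8
(0, 4): arr[0]=12 > arr[4]=1
(0, 5): arr[0]=12 > arr[5]=7
(1, 4): arr[1]=4 > arr[4]=1
(2, 4): arr[2]=8 > arr[4]=1
(2, 5): arr[2]=8 > arr[5]=7
(3, 4): arr[3]=8 > arr[4]=1
(3, 5): arr[3]=8 > arr[5]=7

Total inversions: 10

The array has 10 inversion(s): (0,1), (0,2), (0,3), (0,4), (0,5), (1,4), (2,4), (2,5), (3,4), (3,5). Each pair (i,j) satisfies i < j and arr[i] > arr[j].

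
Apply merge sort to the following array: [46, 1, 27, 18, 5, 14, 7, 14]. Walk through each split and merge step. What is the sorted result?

Merge sort trace:

Split: [46, 1, 27, 18, 5, 14, 7, 14] -> [46, 1, 27, 18] and [5, 14, 7, 14]
  Split: [46, 1, 27, 18] -> [46, 1] and [27, 18]
    Split: [46, 1] -> [46] and [1]
    Merge: [46] + [1] -> [1, 46]
    Split: [27, 18] -> [27] and [18]
    Merge: [27] + [18] -> [18, 27]
  Merge: [1, 46] + [18, 27] -> [1, 18, 27, 46]
  Split: [5, 14, 7, 14] -> [5, 14] and [7, 14]
    Split: [5, 14] -> [5] and [14]
    Merge: [5] + [14] -> [5, 14]
    Split: [7, 14] -> [7] and [14]
    Merge: [7] + [14] -> [7, 14]
  Merge: [5, 14] + [7, 14] -> [5, 7, 14, 14]
Merge: [1, 18, 27, 46] + [5, 7, 14, 14] -> [1, 5, 7, 14, 14, 18, 27, 46]

Final sorted array: [1, 5, 7, 14, 14, 18, 27, 46]

The merge sort proceeds by recursively splitting the array and merging sorted halves.
After all merges, the sorted array is [1, 5, 7, 14, 14, 18, 27, 46].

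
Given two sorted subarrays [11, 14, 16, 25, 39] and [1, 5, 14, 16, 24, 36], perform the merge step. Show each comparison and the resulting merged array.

Merging process:

Compare 11 vs 1: take 1 from right. Merged: [1]
Compare 11 vs 5: take 5 from right. Merged: [1, 5]
Compare 11 vs 14: take 11 from left. Merged: [1, 5, 11]
Compare 14 vs 14: take 14 from left. Merged: [1, 5, 11, 14]
Compare 16 vs 14: take 14 from right. Merged: [1, 5, 11, 14, 14]
Compare 16 vs 16: take 16 from left. Merged: [1, 5, 11, 14, 14, 16]
Compare 25 vs 16: take 16 from right. Merged: [1, 5, 11, 14, 14, 16, 16]
Compare 25 vs 24: take 24 from right. Merged: [1, 5, 11, 14, 14, 16, 16, 24]
Compare 25 vs 36: take 25 from left. Merged: [1, 5, 11, 14, 14, 16, 16, 24, 25]
Compare 39 vs 36: take 36 from right. Merged: [1, 5, 11, 14, 14, 16, 16, 24, 25, 36]
Append remaining from left: [39]. Merged: [1, 5, 11, 14, 14, 16, 16, 24, 25, 36, 39]

Final merged array: [1, 5, 11, 14, 14, 16, 16, 24, 25, 36, 39]
Total comparisons: 10

The merged array is [1, 5, 11, 14, 14, 16, 16, 24, 25, 36, 39], requiring 10 comparisons. The merge step runs in O(n) time where n is the total number of elements.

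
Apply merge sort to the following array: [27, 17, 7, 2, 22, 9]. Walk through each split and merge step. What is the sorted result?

Merge sort trace:

Split: [27, 17, 7, 2, 22, 9] -> [27, 17, 7] and [2, 22, 9]
  Split: [27, 17, 7] -> [27] and [17, 7]
    Split: [17, 7] -> [17] and [7]
    Merge: [17] + [7] -> [7, 17]
  Merge: [27] + [7, 17] -> [7, 17, 27]
  Split: [2, 22, 9] -> [2] and [22, 9]
    Split: [22, 9] -> [22] and [9]
    Merge: [22] + [9] -> [9, 22]
  Merge: [2] + [9, 22] -> [2, 9, 22]
Merge: [7, 17, 27] + [2, 9, 22] -> [2, 7, 9, 17, 22, 27]

Final sorted array: [2, 7, 9, 17, 22, 27]

The merge sort proceeds by recursively splitting the array and merging sorted halves.
After all merges, the sorted array is [2, 7, 9, 17, 22, 27].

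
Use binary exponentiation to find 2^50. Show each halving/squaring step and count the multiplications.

Computing 2^50 by squaring (build up from 2^1; each line after the first costs one multiplication):

2^1 = 2
2^2 = (2^1)^2 = 2^2 = 4
2^3 = 2 * 2^2 = 2 * 4 = 8
2^6 = (2^3)^2 = 8^2 = 64
2^12 = (2^6)^2 = 64^2 = 4096
2^24 = (2^12)^2 = 4096^2 = 16777216
2^25 = 2 * 2^24 = 2 * 16777216 = 33554432
2^50 = (2^25)^2 = 33554432^2 = 1125899906842624

Result: 1125899906842624
Multiplications needed: 7 (7 lines after 2^1)

2^50 = 1125899906842624. Using exponentiation by squaring, this requires 7 multiplications. The key idea: if the exponent is even, square the half-power; if odd, multiply by the base once.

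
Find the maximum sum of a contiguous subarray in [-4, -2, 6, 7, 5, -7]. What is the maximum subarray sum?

Using Kadane's algorithm on [-4, -2, 6, 7, 5, -7]:

Scanning through the array:
Position 1 (value -2): max_ending_here = -2, max_so_far = -2
Position 2 (value 6): max_ending_here = 6, max_so_far = 6
Position 3 (value 7): max_ending_here = 13, max_so_far = 13
Position 4 (value 5): max_ending_here = 18, max_so_far = 18
Position 5 (value -7): max_ending_here = 11, max_so_far = 18

Maximum subarray: [6, 7, 5]
Maximum sum: 18

The maximum subarray is [6, 7, 5] with sum 18. This subarray runs from index 2 to index 4.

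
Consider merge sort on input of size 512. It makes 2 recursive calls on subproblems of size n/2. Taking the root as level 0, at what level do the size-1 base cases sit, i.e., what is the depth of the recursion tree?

For divide and conquer with division factor 2:

Problem sizes at each level:
Level 0: 512
Level 1: 256
Level 2: 128
Level 3: 64
Level 4: 32
Level 5: 16
Level 6: 8
Level 7: 4
Level 8: 2
Level 9: 1

The root is level 0 and the size-1 base case is level 9 (the tree spans levels 0 through 9, i.e. 10 levels counting the root), so the depth is the number of divisions: log_2(512) = 9

The recursion tree depth is log_2(512) = 9. At each level, the problem size is divided by 2, so it takes 9 divisions to reduce to a base case of size 1. The algorithm makes 2 recursive calls at each level.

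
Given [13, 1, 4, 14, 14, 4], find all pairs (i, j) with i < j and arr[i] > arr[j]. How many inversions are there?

Finding inversions in [13, 1, 4, 14, 14, 4]:

(0, 1): arr[0]=13 > arr[1]=1
(0, 2): arr[0]=13 > arr[2]=4
(0, 5): arr[0]=13 > arr[5]=4
(3, 5): arr[3]=14 > arr[5]=4
(4, 5): arr[4]=14 > arr[5]=4

Total inversions: 5

The array has 5 inversion(s): (0,1), (0,2), (0,5), (3,5), (4,5). Each pair (i,j) satisfies i < j and arr[i] > arr[j].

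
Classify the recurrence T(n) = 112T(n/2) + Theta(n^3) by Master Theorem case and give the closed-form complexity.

Master Theorem for T(n) = 112T(n/2) + O(n^3):

a = 112, b = 2, c = 3
log_b(a) = log_2(112) = 6.8074

Case 1: c = 3 < log_2(112) = 6.8074
T(n) = O(n^(log_2 112))

For T(n) = 112T(n/2) + O(n^3): log_2(112) = 6.8074. This is Case 1 of the Master Theorem (c < log_b(a), work dominated by leaves), giving O(n^(log_2 112)).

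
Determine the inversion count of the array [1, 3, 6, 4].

Finding inversions in [1, 3, 6, 4]:

(2, 3): arr[2]=6 > arr[3]=4

Total inversions: 1

The array has 1 inversion(s): (2,3). Each pair (i,j) satisfies i < j and arr[i] > arr[j].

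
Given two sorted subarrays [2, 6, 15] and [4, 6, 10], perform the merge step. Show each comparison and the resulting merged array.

Merging process:

Compare 2 vs 4: take 2 from left. Merged: [2]
Compare 6 vs 4: take 4 from right. Merged: [2, 4]
Compare 6 vs 6: take 6 from left. Merged: [2, 4, 6]
Compare 15 vs 6: take 6 from right. Merged: [2, 4, 6, 6]
Compare 15 vs 10: take 10 from right. Merged: [2, 4, 6, 6, 10]
Append remaining from left: [15]. Merged: [2, 4, 6, 6, 10, 15]

Final merged array: [2, 4, 6, 6, 10, 15]
Total comparisons: 5

The merged array is [2, 4, 6, 6, 10, 15], requiring 5 comparisons. The merge step runs in O(n) time where n is the total number of elements.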